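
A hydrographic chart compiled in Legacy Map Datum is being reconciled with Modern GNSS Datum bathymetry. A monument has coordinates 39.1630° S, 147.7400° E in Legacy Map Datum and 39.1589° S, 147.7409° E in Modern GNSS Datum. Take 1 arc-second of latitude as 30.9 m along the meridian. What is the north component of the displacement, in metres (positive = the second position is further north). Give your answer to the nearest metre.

ΔN = 456 m

Δφ = -39.1589° − -39.1630° = +0.0041°; Δλ = 147.7409° − 147.7400° = +0.0009°.
1° of latitude = 3600 × 30.90 = 111240 m.
ΔN = Δφ × 111240 = 456.1 m; ΔE = Δλ × 111240 × cos(-39.1630°) = +0.0009 × 111240 × 0.775352 = 77.6 m.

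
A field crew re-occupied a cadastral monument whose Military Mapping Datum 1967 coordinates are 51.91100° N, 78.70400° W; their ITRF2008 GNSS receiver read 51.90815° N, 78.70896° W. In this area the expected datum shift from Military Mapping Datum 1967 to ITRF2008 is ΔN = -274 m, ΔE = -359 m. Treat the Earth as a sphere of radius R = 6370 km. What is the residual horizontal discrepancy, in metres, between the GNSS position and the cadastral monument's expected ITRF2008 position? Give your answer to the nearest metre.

Observed coordinate differences: Δφ = -0.00285°, Δλ = -0.00496°.
Converting to metres (1° lat = 111177 m, cos φ = 0.616885): observed ΔN = -316.9 m, observed ΔE = -340.2 m.
Subtracting the expected shift leaves a residual of -316.9 − (-274) = -42.9 m north and -340.2 − (-359) = 18.8 m east.
Residual distance = √((-42.9)² + 18.8²) = 46.8 m.

47 m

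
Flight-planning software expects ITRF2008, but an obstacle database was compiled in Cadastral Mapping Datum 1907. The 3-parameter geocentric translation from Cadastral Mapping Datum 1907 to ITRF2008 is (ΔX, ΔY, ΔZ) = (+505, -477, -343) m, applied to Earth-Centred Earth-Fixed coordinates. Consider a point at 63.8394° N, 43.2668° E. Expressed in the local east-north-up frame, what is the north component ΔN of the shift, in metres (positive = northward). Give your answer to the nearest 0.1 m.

At φ = 63.8394°, λ = 43.2668°: sin φ = 0.897562, cos φ = 0.440889, sin λ = 0.685397, cos λ = 0.728170.
ΔN = −sin φ cos λ·ΔX − sin φ sin λ·ΔY + cos φ·ΔZ = −(0.897562)(0.728170)(505) − (0.897562)(0.685397)(-477) + (0.440889)(-343) = -187.84 m.

ΔN = -187.8 m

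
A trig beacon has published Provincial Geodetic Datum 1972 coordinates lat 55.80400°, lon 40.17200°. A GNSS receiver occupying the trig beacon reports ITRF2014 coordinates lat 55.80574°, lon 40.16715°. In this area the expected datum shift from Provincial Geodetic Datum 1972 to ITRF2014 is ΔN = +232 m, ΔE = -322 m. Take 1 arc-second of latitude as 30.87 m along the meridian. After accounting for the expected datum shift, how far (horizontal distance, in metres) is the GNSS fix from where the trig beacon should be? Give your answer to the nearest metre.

Observed coordinate differences: Δφ = +0.00174°, Δλ = -0.00485°.
Converting to metres (1° lat = 111132 m, cos φ = 0.562026): observed ΔN = 193.4 m, observed ΔE = -302.9 m.
Subtracting the expected shift leaves a residual of 193.4 − (232) = -38.6 m north and -302.9 − (-322) = 19.1 m east.
Residual distance = √((-38.6)² + 19.1²) = 43.1 m.

43 m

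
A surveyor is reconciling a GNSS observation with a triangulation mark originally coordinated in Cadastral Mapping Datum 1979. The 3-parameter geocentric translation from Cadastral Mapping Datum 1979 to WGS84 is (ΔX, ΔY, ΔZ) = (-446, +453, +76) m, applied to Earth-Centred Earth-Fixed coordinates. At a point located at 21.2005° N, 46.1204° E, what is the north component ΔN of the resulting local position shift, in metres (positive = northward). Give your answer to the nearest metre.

ΔN = 65 m

The local north axis is (−sin φ cos λ, −sin φ sin λ, cos φ), giving ΔN = 111.796 − 118.081 + 70.856 = 64.57 m.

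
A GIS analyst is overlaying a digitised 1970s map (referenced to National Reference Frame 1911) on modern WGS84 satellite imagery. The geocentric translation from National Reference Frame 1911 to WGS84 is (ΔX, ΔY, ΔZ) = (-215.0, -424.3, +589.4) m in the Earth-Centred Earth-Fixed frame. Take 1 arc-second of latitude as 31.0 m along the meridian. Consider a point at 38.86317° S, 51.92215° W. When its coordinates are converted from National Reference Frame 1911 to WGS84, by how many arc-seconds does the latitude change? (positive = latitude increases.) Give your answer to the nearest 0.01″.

Δφ = 18.88″

sin φ = -0.627463, cos φ = 0.778647, sin λ = -0.787174, cos λ = 0.616732.
North component: ΔN = −sin φ cos λ·ΔX − sin φ sin λ·ΔY + cos φ·ΔZ = −(-0.627463)(0.616732)(-215.0) − (-0.627463)(-0.787174)(-424.3) + (0.778647)(589.4) = 585.31 m.
1° of latitude spans 3600 × 31.00 = 111600 m, so Δφ = 585.31 / 111600 × 3600 = 18.881″.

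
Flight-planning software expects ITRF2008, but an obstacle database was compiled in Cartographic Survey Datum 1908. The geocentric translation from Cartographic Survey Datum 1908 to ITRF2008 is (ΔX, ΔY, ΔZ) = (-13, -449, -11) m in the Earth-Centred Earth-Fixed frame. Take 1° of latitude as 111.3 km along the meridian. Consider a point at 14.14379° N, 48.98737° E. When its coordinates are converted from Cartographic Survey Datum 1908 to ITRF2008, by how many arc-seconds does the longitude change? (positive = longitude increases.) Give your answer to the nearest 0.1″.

Δλ = -9.5″

sin φ = 0.244356, cos φ = 0.969686, sin λ = 0.754565, cos λ = 0.656225.
East component: ΔE = −sin λ·ΔX + cos λ·ΔY = −(0.754565)(-13) + (0.656225)(-449) = -284.84 m.
1° of latitude spans 111300 m; at latitude φ, 1° of longitude spans that × cos φ = 107926.0 m, so Δλ = -284.84 / 107926.0 × 3600 = -9.501″.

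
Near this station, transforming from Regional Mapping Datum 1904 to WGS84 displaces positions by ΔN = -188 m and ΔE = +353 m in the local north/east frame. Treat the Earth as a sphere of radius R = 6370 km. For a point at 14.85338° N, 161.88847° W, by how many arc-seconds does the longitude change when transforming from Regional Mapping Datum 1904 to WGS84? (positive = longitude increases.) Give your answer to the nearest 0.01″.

Δλ = 11.83″

At latitude 14.85338°, cos φ = 0.966585.
One radian of longitude at latitude φ spans R cos φ, so Δλ = ΔE / (R cos φ) = 353.0 / (6370000 × 0.966585) = 5.7332e-05 rad = 11.826″.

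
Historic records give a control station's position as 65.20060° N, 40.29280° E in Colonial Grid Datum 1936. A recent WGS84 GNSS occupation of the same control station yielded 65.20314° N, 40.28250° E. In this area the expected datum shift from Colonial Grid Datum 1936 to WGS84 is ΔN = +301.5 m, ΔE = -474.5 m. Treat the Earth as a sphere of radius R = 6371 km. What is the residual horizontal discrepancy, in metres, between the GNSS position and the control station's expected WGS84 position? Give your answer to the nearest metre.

20 m

Observed coordinate differences: Δφ = +0.00254°, Δλ = -0.01030°.
Converting to metres (1° lat = 111195 m, cos φ = 0.419443): observed ΔN = 282.4 m, observed ΔE = -480.4 m.
Subtracting the expected shift leaves a residual of 282.4 − (301.5) = -19.1 m north and -480.4 − (-474.5) = -5.9 m east.
Residual distance = √((-19.1)² + (-5.9)²) = 20.0 m.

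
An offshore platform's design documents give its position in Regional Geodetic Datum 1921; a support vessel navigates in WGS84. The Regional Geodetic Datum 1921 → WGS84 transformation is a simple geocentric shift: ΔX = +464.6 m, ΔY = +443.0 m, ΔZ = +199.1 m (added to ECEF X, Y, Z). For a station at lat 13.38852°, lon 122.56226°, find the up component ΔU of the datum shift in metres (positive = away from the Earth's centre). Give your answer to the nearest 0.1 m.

The local up (radial) axis is (cos φ cos λ, cos φ sin λ, sin φ), giving ΔU = -243.259 + 363.216 + 46.102 = 166.06 m.

ΔU = 166.1 m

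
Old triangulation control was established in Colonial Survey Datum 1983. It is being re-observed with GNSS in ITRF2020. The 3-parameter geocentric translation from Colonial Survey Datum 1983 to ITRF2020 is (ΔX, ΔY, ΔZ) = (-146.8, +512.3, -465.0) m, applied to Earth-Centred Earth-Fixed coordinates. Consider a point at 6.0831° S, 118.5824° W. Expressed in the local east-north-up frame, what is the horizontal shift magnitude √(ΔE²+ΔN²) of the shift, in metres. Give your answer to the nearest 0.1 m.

626.5 m

At φ = -6.0831°, λ = -118.5824°: sin φ = -0.105971, cos φ = 0.994369, sin λ = -0.878130, cos λ = -0.478422.
ΔE = −sin λ·ΔX + cos λ·ΔY = −(-0.878130)·(-146.8) + (-0.478422)·(512.3) = -374.01 m.
ΔN = −sin φ cos λ·ΔX − sin φ sin λ·ΔY + cos φ·ΔZ = −(-0.105971)(-0.478422)(-146.8) − (-0.105971)(-0.878130)(512.3) + (0.994369)(-465.0) = -502.61 m.
Horizontal magnitude = √(ΔE² + ΔN²) = √((-374.01)² + (-502.61)²) = 626.50 m.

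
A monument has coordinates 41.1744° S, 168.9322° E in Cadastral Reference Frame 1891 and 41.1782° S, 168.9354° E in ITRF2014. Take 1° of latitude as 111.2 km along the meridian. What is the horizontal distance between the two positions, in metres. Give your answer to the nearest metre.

500 m

Δφ = -41.1782° − -41.1744° = -0.0038°; Δλ = 168.9354° − 168.9322° = +0.0032°.
ΔN = Δφ × 111200 = -422.6 m; ΔE = Δλ × 111200 × cos(-41.1744°) = +0.0032 × 111200 × 0.752709 = 267.8 m.
Distance = √(ΔE² + ΔN²) = √(267.8² + (-422.6)²) = 500.3 m.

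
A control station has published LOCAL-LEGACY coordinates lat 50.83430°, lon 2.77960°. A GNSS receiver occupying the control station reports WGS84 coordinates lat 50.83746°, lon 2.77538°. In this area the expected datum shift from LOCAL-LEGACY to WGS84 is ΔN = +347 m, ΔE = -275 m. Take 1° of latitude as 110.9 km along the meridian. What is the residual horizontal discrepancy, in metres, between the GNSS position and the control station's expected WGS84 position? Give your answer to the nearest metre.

21 m

Observed coordinate differences: Δφ = +0.00316°, Δλ = -0.00422°.
Converting to metres (1° lat = 110900 m, cos φ = 0.631565): observed ΔN = 350.4 m, observed ΔE = -295.6 m.
Subtracting the expected shift leaves a residual of 350.4 − (347) = 3.4 m north and -295.6 − (-275) = -20.6 m east.
Residual distance = √(3.4² + (-20.6)²) = 20.9 m.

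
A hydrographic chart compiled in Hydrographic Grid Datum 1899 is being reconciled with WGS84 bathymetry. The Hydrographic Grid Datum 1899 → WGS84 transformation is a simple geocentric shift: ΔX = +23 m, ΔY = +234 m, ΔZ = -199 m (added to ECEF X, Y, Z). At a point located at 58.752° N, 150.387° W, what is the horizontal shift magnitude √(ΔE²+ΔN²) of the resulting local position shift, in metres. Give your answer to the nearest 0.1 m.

At φ = 58.752°, λ = -150.387°: sin φ = 0.854930, cos φ = 0.518743, sin λ = -0.494139, cos λ = -0.869383.
ΔE = −sin λ·ΔX + cos λ·ΔY = −(-0.494139)·(23) + (-0.869383)·(234) = -192.07 m.
ΔN = −sin φ cos λ·ΔX − sin φ sin λ·ΔY + cos φ·ΔZ = −(0.854930)(-0.869383)(23) − (0.854930)(-0.494139)(234) + (0.518743)(-199) = 12.72 m.
Horizontal magnitude = √(ΔE² + ΔN²) = √((-192.07)² + 12.72²) = 192.49 m.

192.5 m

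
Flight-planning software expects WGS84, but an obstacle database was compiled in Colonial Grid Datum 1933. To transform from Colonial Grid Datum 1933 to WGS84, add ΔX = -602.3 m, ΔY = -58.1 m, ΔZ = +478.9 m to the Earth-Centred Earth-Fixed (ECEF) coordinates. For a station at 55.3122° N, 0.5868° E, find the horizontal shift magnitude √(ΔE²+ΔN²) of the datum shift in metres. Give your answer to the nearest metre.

770 m

The local east axis at (φ, λ) is (−sin λ, cos λ, 0), so ΔE = −sin(0.5868°)·(-602.3) + cos(0.5868°)·(-58.1) = -51.93 m.
The local north axis is (−sin φ cos λ, −sin φ sin λ, cos φ), giving ΔN = 495.224 + 0.489 + 272.544 = 768.26 m.
Horizontal magnitude = √(ΔE² + ΔN²) = √((-51.93)² + 768.26²) = 770.01 m.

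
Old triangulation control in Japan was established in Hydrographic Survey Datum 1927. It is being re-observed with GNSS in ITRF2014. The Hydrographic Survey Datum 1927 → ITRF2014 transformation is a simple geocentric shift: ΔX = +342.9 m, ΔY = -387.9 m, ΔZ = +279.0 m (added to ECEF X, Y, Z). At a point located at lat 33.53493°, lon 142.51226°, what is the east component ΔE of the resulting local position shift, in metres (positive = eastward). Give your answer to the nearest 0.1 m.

ΔE = 99.1 m

At φ = 33.53493°, λ = 142.51226°: sin φ = 0.552445, cos φ = 0.833549, sin λ = 0.608592, cos λ = -0.793484.
ΔE = −sin λ·ΔX + cos λ·ΔY = −(0.608592)·(342.9) + (-0.793484)·(-387.9) = 99.11 m.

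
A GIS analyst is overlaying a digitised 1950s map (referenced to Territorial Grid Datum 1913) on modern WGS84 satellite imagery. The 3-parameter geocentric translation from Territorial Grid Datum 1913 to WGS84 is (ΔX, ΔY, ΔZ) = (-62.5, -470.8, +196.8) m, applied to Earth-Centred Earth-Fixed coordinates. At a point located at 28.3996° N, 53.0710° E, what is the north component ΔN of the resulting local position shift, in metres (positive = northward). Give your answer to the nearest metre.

At φ = 28.3996°, λ = 53.0710°: sin φ = 0.475618, cos φ = 0.879652, sin λ = 0.799381, cos λ = 0.600825.
ΔN = −sin φ cos λ·ΔX − sin φ sin λ·ΔY + cos φ·ΔZ = −(0.475618)(0.600825)(-62.5) − (0.475618)(0.799381)(-470.8) + (0.879652)(196.8) = 369.97 m.

ΔN = 370 m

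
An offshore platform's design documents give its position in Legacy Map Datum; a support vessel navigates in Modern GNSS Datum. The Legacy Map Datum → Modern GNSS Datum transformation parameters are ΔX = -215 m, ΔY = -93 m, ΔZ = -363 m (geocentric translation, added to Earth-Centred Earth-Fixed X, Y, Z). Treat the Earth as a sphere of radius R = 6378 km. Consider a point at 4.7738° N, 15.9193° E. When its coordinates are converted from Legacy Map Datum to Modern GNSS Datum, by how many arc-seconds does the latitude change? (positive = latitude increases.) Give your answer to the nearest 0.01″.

sin φ = 0.083222, cos φ = 0.996531, sin λ = 0.274283, cos λ = 0.961649.
North component: ΔN = −sin φ cos λ·ΔX − sin φ sin λ·ΔY + cos φ·ΔZ = −(0.083222)(0.961649)(-215) − (0.083222)(0.274283)(-93) + (0.996531)(-363) = -342.41 m.
1° of latitude spans πR/180 = 111317 m, so Δφ = -342.41 / 111317 × 3600 = -11.074″.

Δφ = -11.07″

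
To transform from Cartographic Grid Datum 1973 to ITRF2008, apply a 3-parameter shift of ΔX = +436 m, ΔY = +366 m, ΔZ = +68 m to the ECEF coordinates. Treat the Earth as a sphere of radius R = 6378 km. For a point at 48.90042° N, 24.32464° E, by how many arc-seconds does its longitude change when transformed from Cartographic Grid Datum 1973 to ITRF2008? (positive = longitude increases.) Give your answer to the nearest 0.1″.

sin φ = 0.753568, cos φ = 0.657370, sin λ = 0.411906, cos λ = 0.911226.
East component: ΔE = −sin λ·ΔX + cos λ·ΔY = −(0.411906)(436) + (0.911226)(366) = 153.92 m.
1° of latitude spans πR/180 = 111317 m; at latitude φ, 1° of longitude spans that × cos φ = 73176.5 m, so Δλ = 153.92 / 73176.5 × 3600 = 7.572″.

Δλ = 7.6″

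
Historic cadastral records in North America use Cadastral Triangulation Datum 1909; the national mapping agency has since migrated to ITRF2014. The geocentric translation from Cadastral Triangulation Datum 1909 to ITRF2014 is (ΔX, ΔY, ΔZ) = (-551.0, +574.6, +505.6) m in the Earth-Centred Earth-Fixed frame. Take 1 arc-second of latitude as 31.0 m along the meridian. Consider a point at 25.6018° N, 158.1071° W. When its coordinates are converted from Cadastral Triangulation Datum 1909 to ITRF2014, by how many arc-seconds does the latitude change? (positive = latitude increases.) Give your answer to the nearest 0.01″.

sin φ = 0.432114, cos φ = 0.901819, sin λ = -0.372873, cos λ = -0.927882.
North component: ΔN = −sin φ cos λ·ΔX − sin φ sin λ·ΔY + cos φ·ΔZ = −(0.432114)(-0.927882)(-551.0) − (0.432114)(-0.372873)(574.6) + (0.901819)(505.6) = 327.62 m.
1° of latitude spans 3600 × 31.00 = 111600 m, so Δφ = 327.62 / 111600 × 3600 = 10.568″.

Δφ = 10.57″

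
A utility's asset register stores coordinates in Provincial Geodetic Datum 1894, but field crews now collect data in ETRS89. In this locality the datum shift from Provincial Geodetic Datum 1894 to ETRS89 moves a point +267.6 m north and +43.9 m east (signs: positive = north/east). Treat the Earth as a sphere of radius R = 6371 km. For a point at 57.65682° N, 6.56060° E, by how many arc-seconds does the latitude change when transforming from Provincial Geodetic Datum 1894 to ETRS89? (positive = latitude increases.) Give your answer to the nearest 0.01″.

Δφ = 8.66″

On a sphere of radius R, 1 rad of latitude = R, so Δφ = ΔN / R = 267.6 / 6371000 = 4.2003e-05 rad = 8.664″.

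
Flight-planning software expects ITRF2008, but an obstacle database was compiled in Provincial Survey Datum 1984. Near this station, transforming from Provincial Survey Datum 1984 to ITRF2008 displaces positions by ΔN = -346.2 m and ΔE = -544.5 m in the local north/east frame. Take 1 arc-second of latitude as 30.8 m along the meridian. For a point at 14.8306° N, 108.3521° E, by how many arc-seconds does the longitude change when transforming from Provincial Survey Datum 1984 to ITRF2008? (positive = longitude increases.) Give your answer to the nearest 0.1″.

Δλ = -18.3″

At latitude 14.8306°, cos φ = 0.966687.
1″ of longitude at this latitude = 30.80 × cos φ = 29.7740 m, so Δλ = -544.5 / 29.7740 = -18.288″.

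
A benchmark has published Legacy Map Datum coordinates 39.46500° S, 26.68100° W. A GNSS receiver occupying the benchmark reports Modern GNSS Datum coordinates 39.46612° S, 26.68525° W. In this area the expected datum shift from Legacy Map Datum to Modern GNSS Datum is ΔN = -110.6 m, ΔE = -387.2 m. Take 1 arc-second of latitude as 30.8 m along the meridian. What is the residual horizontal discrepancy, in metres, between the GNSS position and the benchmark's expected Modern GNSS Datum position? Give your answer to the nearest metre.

27 m

Observed coordinate differences: Δφ = -0.00112°, Δλ = -0.00425°.
Converting to metres (1° lat = 110880 m, cos φ = 0.772013): observed ΔN = -124.2 m, observed ΔE = -363.8 m.
Subtracting the expected shift leaves a residual of -124.2 − (-110.6) = -13.6 m north and -363.8 − (-387.2) = 23.4 m east.
Residual distance = √((-13.6)² + 23.4²) = 27.1 m.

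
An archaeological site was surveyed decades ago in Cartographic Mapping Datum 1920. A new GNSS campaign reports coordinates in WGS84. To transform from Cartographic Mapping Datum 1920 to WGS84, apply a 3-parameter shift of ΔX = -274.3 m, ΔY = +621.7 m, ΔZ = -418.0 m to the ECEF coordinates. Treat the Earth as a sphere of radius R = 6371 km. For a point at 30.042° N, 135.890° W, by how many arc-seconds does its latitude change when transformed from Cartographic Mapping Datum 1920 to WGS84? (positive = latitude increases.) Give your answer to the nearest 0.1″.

sin φ = 0.500635, cos φ = 0.865659, sin λ = -0.696038, cos λ = -0.718005.
North component: ΔN = −sin φ cos λ·ΔX − sin φ sin λ·ΔY + cos φ·ΔZ = −(0.500635)(-0.718005)(-274.3) − (0.500635)(-0.696038)(621.7) + (0.865659)(-418.0) = -243.81 m.
1° of latitude spans πR/180 = 111195 m, so Δφ = -243.81 / 111195 × 3600 = -7.893″.

Δφ = -7.9″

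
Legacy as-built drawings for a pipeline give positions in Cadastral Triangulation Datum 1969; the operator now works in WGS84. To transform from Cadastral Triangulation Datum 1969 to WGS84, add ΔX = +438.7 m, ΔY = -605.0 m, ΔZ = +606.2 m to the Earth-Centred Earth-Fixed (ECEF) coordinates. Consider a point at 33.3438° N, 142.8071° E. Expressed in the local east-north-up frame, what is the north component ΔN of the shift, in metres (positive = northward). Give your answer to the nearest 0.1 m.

At φ = 33.3438°, λ = 142.8071°: sin φ = 0.549662, cos φ = 0.835387, sin λ = 0.604500, cos λ = -0.796605.
ΔN = −sin φ cos λ·ΔX − sin φ sin λ·ΔY + cos φ·ΔZ = −(0.549662)(-0.796605)(438.7) − (0.549662)(0.604500)(-605.0) + (0.835387)(606.2) = 899.53 m.

ΔN = 899.5 m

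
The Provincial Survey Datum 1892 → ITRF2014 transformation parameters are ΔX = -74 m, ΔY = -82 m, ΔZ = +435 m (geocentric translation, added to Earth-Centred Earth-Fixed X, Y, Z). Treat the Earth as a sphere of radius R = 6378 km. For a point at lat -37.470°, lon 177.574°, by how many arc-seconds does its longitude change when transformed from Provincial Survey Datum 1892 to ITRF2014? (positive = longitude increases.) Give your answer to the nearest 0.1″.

Δλ = 3.5″

sin φ = -0.608346, cos φ = 0.793672, sin λ = 0.042329, cos λ = -0.999104.
East component: ΔE = −sin λ·ΔX + cos λ·ΔY = −(0.042329)(-74) + (-0.999104)(-82) = 85.06 m.
1° of latitude spans πR/180 = 111317 m; at latitude φ, 1° of longitude spans that × cos φ = 88349.3 m, so Δλ = 85.06 / 88349.3 × 3600 = 3.466″.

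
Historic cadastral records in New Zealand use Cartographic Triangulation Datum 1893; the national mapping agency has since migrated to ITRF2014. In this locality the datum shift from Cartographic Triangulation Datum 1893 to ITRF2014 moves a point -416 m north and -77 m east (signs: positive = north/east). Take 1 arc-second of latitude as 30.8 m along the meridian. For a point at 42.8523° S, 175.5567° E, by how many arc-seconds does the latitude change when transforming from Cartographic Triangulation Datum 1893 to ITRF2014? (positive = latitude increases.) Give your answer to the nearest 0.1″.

Δφ = -13.5″

1″ of latitude = 30.80 m, so Δφ = -416.0 / 30.80 = -13.506″.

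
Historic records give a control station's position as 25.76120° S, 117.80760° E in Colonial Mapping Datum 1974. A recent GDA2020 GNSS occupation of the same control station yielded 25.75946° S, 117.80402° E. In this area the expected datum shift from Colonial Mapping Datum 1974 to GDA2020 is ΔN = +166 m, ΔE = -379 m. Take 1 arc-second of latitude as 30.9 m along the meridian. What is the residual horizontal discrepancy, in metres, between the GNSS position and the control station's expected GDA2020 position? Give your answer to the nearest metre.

Observed coordinate differences: Δφ = +0.00174°, Δλ = -0.00358°.
Converting to metres (1° lat = 111240 m, cos φ = 0.900613): observed ΔN = 193.6 m, observed ΔE = -358.7 m.
Subtracting the expected shift leaves a residual of 193.6 − (166) = 27.6 m north and -358.7 − (-379) = 20.3 m east.
Residual distance = √(27.6² + 20.3²) = 34.3 m.

34 m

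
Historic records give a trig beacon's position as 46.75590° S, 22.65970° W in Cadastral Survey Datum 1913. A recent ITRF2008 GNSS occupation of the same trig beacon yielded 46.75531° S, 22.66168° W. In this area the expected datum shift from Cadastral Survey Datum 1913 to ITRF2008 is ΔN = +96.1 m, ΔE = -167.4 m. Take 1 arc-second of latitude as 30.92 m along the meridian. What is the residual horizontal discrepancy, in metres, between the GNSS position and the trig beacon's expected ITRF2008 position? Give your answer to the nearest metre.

35 m

Observed coordinate differences: Δφ = +0.00059°, Δλ = -0.00198°.
Converting to metres (1° lat = 111312 m, cos φ = 0.685108): observed ΔN = 65.7 m, observed ΔE = -151.0 m.
Subtracting the expected shift leaves a residual of 65.7 − (96.1) = -30.4 m north and -151.0 − (-167.4) = 16.4 m east.
Residual distance = √((-30.4)² + 16.4²) = 34.6 m.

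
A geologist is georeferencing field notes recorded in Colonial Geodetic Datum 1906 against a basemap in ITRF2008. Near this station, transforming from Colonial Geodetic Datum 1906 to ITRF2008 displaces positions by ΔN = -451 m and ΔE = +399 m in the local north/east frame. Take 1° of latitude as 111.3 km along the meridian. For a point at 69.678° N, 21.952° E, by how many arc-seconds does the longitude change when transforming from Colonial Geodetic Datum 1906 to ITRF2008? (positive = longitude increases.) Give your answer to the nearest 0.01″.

At latitude 69.678°, cos φ = 0.347296.
1° of longitude at this latitude = 111.3 × cos φ = 38.65 km, so Δλ = 399.0 / 38654.0 = 0.0103223° = 37.160″.

Δλ = 37.16″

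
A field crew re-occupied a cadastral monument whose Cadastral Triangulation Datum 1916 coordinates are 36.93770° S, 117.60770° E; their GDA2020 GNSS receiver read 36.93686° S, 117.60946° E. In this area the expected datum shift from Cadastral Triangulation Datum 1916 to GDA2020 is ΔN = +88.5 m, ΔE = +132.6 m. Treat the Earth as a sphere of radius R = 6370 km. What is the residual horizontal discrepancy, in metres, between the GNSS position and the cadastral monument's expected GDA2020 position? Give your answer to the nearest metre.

Observed coordinate differences: Δφ = +0.00084°, Δλ = +0.00176°.
Converting to metres (1° lat = 111177 m, cos φ = 0.799289): observed ΔN = 93.4 m, observed ΔE = 156.4 m.
Subtracting the expected shift leaves a residual of 93.4 − (88.5) = 4.9 m north and 156.4 − (132.6) = 23.8 m east.
Residual distance = √(4.9² + 23.8²) = 24.3 m.

24 m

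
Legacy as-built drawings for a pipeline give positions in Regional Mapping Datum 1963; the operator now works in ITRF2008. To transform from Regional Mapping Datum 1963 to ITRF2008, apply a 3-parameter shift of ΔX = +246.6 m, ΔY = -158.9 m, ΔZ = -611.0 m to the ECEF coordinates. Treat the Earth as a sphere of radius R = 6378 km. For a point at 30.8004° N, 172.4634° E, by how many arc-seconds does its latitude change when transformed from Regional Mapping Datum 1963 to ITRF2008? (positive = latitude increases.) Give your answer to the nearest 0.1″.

sin φ = 0.512049, cos φ = 0.858956, sin λ = 0.131159, cos λ = -0.991361.
North component: ΔN = −sin φ cos λ·ΔX − sin φ sin λ·ΔY + cos φ·ΔZ = −(0.512049)(-0.991361)(246.6) − (0.512049)(0.131159)(-158.9) + (0.858956)(-611.0) = -388.97 m.
1° of latitude spans πR/180 = 111317 m, so Δφ = -388.97 / 111317 × 3600 = -12.579″.

Δφ = -12.6″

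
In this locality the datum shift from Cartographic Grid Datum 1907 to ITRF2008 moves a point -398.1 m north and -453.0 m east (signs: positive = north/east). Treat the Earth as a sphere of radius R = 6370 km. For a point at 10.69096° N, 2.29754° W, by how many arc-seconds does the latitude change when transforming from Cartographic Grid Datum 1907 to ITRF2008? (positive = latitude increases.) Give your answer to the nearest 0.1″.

Δφ = -12.9″

On a sphere of radius R, 1 rad of latitude = R, so Δφ = ΔN / R = -398.1 / 6370000 = -6.2496e-05 rad = -12.891″.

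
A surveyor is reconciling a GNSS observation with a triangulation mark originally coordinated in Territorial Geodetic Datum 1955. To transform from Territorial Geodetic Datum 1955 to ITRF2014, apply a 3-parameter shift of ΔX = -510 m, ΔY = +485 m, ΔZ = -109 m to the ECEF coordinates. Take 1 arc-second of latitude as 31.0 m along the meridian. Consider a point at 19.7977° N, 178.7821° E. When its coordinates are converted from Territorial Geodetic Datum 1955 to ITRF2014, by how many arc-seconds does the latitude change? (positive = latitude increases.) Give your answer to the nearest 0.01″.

sin φ = 0.338700, cos φ = 0.940894, sin λ = 0.021255, cos λ = -0.999774.
North component: ΔN = −sin φ cos λ·ΔX − sin φ sin λ·ΔY + cos φ·ΔZ = −(0.338700)(-0.999774)(-510) − (0.338700)(0.021255)(485) + (0.940894)(-109) = -278.75 m.
1° of latitude spans 3600 × 31.00 = 111600 m, so Δφ = -278.75 / 111600 × 3600 = -8.992″.

Δφ = -8.99″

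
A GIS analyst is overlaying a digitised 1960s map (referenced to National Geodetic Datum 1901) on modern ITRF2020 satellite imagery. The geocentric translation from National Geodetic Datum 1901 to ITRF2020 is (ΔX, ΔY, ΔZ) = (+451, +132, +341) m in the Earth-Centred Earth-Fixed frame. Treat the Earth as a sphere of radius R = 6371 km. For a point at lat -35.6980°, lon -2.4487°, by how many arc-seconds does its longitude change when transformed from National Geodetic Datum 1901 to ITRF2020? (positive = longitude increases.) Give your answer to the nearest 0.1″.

sin φ = -0.583513, cos φ = 0.812104, sin λ = -0.042725, cos λ = 0.999087.
East component: ΔE = −sin λ·ΔX + cos λ·ΔY = −(-0.042725)(451) + (0.999087)(132) = 151.15 m.
1° of latitude spans πR/180 = 111195 m; at latitude φ, 1° of longitude spans that × cos φ = 90301.8 m, so Δλ = 151.15 / 90301.8 × 3600 = 6.026″.

Δλ = 6.0″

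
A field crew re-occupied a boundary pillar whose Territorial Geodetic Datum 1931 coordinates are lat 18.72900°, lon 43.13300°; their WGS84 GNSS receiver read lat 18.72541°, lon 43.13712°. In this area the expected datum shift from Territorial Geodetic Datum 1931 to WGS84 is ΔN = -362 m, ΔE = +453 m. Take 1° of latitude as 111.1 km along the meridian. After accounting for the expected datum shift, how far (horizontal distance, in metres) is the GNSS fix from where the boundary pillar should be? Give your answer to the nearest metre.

Observed coordinate differences: Δφ = -0.00359°, Δλ = +0.00412°.
Converting to metres (1° lat = 111100 m, cos φ = 0.947048): observed ΔN = -398.8 m, observed ΔE = 433.5 m.
Subtracting the expected shift leaves a residual of -398.8 − (-362) = -36.8 m north and 433.5 − (453) = -19.5 m east.
Residual distance = √((-36.8)² + (-19.5)²) = 41.7 m.

42 m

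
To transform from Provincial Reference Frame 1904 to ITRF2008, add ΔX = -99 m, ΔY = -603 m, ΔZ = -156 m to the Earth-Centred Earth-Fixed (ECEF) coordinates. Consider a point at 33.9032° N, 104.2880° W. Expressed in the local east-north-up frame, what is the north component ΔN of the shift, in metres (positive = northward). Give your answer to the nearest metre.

At φ = 33.9032°, λ = -104.2880°: sin φ = 0.557791, cos φ = 0.829981, sin λ = -0.969067, cos λ = -0.246796.
ΔN = −sin φ cos λ·ΔX − sin φ sin λ·ΔY + cos φ·ΔZ = −(0.557791)(-0.246796)(-99) − (0.557791)(-0.969067)(-603) + (0.829981)(-156) = -469.05 m.

ΔN = -469 m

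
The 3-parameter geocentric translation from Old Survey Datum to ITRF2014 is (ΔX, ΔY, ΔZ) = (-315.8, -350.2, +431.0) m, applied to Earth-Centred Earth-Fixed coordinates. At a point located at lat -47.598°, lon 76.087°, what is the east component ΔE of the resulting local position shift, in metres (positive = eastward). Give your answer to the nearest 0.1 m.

ΔE = 222.3 m

At φ = -47.598°, λ = 76.087°: sin φ = -0.738432, cos φ = 0.674328, sin λ = 0.970662, cos λ = 0.240448.
ΔE = −sin λ·ΔX + cos λ·ΔY = −(0.970662)·(-315.8) + (0.240448)·(-350.2) = 222.33 m.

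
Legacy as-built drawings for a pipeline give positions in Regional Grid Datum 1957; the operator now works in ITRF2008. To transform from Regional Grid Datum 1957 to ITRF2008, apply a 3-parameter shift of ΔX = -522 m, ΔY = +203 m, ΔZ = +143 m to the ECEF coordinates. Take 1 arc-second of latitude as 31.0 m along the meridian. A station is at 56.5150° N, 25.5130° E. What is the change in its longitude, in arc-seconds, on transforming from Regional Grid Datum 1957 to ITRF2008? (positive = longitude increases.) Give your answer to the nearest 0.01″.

Δλ = 23.86″

sin φ = 0.834030, cos φ = 0.551719, sin λ = 0.430716, cos λ = 0.902488.
East component: ΔE = −sin λ·ΔX + cos λ·ΔY = −(0.430716)(-522) + (0.902488)(203) = 408.04 m.
1° of latitude spans 3600 × 31.00 = 111600 m; at latitude φ, 1° of longitude spans that × cos φ = 61571.8 m, so Δλ = 408.04 / 61571.8 × 3600 = 23.857″.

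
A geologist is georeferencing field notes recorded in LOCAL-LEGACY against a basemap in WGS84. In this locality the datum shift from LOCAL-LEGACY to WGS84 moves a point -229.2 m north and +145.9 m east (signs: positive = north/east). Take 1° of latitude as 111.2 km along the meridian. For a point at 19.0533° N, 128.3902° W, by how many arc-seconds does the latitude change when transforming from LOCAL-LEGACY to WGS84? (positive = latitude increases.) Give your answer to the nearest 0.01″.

1° of latitude = 111.2 km, so Δφ = -229.2 / 111200 = -0.0020612° = -7.420″.

Δφ = -7.42″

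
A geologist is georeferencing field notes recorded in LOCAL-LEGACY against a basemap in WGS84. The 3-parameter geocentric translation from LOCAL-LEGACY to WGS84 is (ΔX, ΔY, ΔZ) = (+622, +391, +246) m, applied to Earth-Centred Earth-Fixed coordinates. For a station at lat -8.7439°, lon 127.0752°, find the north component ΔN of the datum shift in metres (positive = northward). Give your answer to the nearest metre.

ΔN = 234 m

The local north axis is (−sin φ cos λ, −sin φ sin λ, cos φ), giving ΔN = -57.004 + 47.423 + 243.141 = 233.56 m.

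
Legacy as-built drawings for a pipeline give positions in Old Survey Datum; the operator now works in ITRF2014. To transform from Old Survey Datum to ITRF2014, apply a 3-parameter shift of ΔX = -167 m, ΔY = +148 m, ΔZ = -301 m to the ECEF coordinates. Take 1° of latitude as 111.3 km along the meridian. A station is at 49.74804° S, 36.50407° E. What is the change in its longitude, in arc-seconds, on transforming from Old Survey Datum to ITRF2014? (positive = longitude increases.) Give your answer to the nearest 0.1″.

sin φ = -0.763210, cos φ = 0.646150, sin λ = 0.594880, cos λ = 0.803815.
East component: ΔE = −sin λ·ΔX + cos λ·ΔY = −(0.594880)(-167) + (0.803815)(148) = 218.31 m.
1° of latitude spans 111300 m; at latitude φ, 1° of longitude spans that × cos φ = 71916.5 m, so Δλ = 218.31 / 71916.5 × 3600 = 10.928″.

Δλ = 10.9″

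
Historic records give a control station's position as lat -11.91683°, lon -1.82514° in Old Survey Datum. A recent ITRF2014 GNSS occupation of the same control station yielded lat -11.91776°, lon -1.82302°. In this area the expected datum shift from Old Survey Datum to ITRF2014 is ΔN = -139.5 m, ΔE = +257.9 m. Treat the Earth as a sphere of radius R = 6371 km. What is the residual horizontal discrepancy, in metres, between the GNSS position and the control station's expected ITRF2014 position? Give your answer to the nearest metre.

Observed coordinate differences: Δφ = -0.00093°, Δλ = +0.00212°.
Converting to metres (1° lat = 111195 m, cos φ = 0.978448): observed ΔN = -103.4 m, observed ΔE = 230.7 m.
Subtracting the expected shift leaves a residual of -103.4 − (-139.5) = 36.1 m north and 230.7 − (257.9) = -27.2 m east.
Residual distance = √(36.1² + (-27.2)²) = 45.2 m.

45 m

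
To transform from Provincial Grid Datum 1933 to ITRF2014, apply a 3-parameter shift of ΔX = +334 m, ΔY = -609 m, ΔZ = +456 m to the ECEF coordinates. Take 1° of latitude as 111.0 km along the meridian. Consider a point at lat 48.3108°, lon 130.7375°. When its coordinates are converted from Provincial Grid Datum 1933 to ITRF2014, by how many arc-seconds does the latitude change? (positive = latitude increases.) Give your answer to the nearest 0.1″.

Δφ = 26.3″

sin φ = 0.746764, cos φ = 0.665090, sin λ = 0.757707, cos λ = -0.652594.
North component: ΔN = −sin φ cos λ·ΔX − sin φ sin λ·ΔY + cos φ·ΔZ = −(0.746764)(-0.652594)(334) − (0.746764)(0.757707)(-609) + (0.665090)(456) = 810.64 m.
1° of latitude spans 111000 m, so Δφ = 810.64 / 111000 × 3600 = 26.291″.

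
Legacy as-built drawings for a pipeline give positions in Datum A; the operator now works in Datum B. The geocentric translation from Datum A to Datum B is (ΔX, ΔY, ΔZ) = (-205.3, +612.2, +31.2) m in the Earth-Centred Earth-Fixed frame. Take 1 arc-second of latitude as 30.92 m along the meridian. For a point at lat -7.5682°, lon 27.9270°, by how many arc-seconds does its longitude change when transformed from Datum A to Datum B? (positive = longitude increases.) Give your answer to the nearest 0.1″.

Δλ = 20.8″

sin φ = -0.131706, cos φ = 0.991289, sin λ = 0.468346, cos λ = 0.883545.
East component: ΔE = −sin λ·ΔX + cos λ·ΔY = −(0.468346)(-205.3) + (0.883545)(612.2) = 637.06 m.
1° of latitude spans 3600 × 30.92 = 111312 m; at latitude φ, 1° of longitude spans that × cos φ = 110342.3 m, so Δλ = 637.06 / 110342.3 × 3600 = 20.784″.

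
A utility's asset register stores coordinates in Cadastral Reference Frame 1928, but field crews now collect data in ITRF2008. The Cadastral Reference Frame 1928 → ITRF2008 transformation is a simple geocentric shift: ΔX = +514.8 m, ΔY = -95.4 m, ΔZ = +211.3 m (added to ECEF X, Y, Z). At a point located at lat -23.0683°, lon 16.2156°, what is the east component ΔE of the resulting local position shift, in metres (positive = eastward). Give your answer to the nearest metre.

ΔE = -235 m

The local east axis at (φ, λ) is (−sin λ, cos λ, 0), so ΔE = −sin(16.2156°)·514.8 + cos(16.2156°)·(-95.4) = -235.36 m.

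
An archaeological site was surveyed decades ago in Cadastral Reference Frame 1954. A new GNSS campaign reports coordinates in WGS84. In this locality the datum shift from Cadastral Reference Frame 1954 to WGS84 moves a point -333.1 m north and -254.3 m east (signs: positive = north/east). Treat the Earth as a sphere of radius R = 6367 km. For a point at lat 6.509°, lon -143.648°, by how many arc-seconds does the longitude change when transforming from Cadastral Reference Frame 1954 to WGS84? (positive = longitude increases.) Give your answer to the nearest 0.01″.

At latitude 6.509°, cos φ = 0.993554.
One radian of longitude at latitude φ spans R cos φ, so Δλ = ΔE / (R cos φ) = -254.3 / (6367000 × 0.993554) = -4.0199e-05 rad = -8.292″.

Δλ = -8.29″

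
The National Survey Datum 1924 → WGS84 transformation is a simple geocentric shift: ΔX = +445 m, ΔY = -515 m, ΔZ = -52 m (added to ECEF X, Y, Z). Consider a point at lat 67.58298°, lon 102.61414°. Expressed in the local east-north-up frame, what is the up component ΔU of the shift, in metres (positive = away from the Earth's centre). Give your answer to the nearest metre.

ΔU = -277 m

The local up (radial) axis is (cos φ cos λ, cos φ sin λ, sin φ), giving ΔU = -37.059 − 191.652 − 48.071 = -276.78 m.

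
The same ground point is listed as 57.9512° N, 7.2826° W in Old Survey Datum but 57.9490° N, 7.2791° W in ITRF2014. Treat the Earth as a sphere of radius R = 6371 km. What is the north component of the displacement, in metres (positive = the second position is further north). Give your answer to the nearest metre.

ΔN = -245 m

Δφ = 57.9490° − 57.9512° = -0.0022°; Δλ = -7.2791° − -7.2826° = +0.0035°.
1° along a meridian = πR/180 = 111195 m.
ΔN = Δφ × 111195 = -244.6 m; ΔE = Δλ × 111195 × cos(57.9512°) = +0.0035 × 111195 × 0.530641 = 206.5 m.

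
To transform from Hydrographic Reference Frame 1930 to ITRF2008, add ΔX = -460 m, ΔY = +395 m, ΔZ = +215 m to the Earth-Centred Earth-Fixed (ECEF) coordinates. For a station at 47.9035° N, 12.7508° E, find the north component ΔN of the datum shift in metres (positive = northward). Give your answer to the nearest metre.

At φ = 47.9035°, λ = 12.7508°: sin φ = 0.742017, cos φ = 0.670381, sin λ = 0.220711, cos λ = 0.975339.
ΔN = −sin φ cos λ·ΔX − sin φ sin λ·ΔY + cos φ·ΔZ = −(0.742017)(0.975339)(-460) − (0.742017)(0.220711)(395) + (0.670381)(215) = 412.35 m.

ΔN = 412 m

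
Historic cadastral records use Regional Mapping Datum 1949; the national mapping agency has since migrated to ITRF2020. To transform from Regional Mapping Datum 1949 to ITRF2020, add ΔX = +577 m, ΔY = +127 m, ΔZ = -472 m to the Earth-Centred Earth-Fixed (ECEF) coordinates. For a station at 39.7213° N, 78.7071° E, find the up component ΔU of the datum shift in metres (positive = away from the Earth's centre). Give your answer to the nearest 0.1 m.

The local up (radial) axis is (cos φ cos λ, cos φ sin λ, sin φ), giving ΔU = 86.908 + 95.792 − 301.633 = -118.93 m.

ΔU = -118.9 m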